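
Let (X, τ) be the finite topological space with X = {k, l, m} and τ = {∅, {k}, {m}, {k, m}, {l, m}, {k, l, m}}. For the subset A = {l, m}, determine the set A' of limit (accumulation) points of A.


A' = {l}

For each x ∈ X, list the open sets U ∈ τ with x ∈ U, then check whether U ∩ (A ∖ {x}) ≠ ∅ for every such U.
  x = k: open {k} ∋ x has {k} ∩ (A ∖ {k}) = ∅, so x is NOT a limit point.
  x = l: opens ∋ x are {l, m}, {k, l, m}; each meets A ∖ {l}, so x IS a limit point.
  x = m: open {m} ∋ x has {m} ∩ (A ∖ {m}) = ∅, so x is NOT a limit point.
Collecting: A' = {l}.


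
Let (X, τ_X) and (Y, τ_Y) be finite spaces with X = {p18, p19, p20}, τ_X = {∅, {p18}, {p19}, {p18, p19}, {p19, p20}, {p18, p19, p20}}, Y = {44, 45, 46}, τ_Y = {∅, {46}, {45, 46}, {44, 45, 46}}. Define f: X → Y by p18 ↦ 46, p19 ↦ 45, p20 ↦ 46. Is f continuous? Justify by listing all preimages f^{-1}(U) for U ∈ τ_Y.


f is NOT continuous.

Compute f^{-1}(U) for each U ∈ τ_Y:
  U = ∅: f^{-1}(U) = ∅ ∈ τ_X ✓.
  U = {46}: f^{-1}(U) = {p18, p20} ∉ τ_X ✗.
  U = {45, 46}: f^{-1}(U) = {p18, p19, p20} ∈ τ_X ✓.
  U = {44, 45, 46}: f^{-1}(U) = {p18, p19, p20} ∈ τ_X ✓.
Found U = {46} with f^{-1}(U) = {p18, p20} not in τ_X. Therefore f is NOT continuous.


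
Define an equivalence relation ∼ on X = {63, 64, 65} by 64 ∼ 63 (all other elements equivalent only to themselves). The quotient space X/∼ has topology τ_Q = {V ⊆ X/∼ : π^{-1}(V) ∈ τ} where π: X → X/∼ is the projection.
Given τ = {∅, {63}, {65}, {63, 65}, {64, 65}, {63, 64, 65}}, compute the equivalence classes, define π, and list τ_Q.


X/∼ = {[63=64], [65]}; |τ_Q| = 3.

Equivalence classes: [63=64], [65].
Quotient map π: X → X/∼ sends 63 ↦ [63=64], 64 ↦ [63=64], 65 ↦ [65].
For each subset V ⊆ X/∼, compute π^{-1}(V) ⊆ X and check whether π^{-1}(V) ∈ τ. V is open in τ_Q iff π^{-1}(V) ∈ τ.
  V = {}: π^{-1}(V) = ∅ ∈ τ ✓.
  V = {[63=64]}: π^{-1}(V) = {63, 64} ∉ τ ✗.
  V = {[65]}: π^{-1}(V) = {65} ∈ τ ✓.
  V = {[63=64], [65]}: π^{-1}(V) = {63, 64, 65} ∈ τ ✓.
Open sets in the quotient: τ_Q = {{}, {[65]}, {[63=64], [65]}} (3 elements).


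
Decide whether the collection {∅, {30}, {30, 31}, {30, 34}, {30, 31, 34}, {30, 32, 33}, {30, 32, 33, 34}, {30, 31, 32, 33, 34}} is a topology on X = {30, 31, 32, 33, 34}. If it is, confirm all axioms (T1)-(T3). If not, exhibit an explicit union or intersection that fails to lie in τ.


τ is NOT a topology on X.

Axiom (T1): ∅ ∈ τ? Yes; X ∈ τ? Yes.
Axiom (T2/T3): check pairwise unions and intersections of members of τ.
Counterexample for (T2): {30, 31} ∪ {30, 32, 33} = {30, 31, 32, 33} ∉ τ. Therefore τ is NOT a topology.


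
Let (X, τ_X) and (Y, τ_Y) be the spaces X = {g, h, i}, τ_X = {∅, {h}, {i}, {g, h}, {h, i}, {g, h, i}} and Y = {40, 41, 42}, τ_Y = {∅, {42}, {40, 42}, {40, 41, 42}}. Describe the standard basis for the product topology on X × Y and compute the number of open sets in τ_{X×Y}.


Basis B = {∅ × ∅, {h} × {42}, {i} × {42}, {g, h} × {42}, {h} × {40, 42}, {h, i} × {42}, {i} × {40, 42}, {g, h, i} × {42}, {h} × {40, 41, 42}, {i} × {40, 41, 42}, {g, h} × {40, 42}, {h, i} × {40, 42}, {g, h} × {40, 41, 42}, {g, h, i} × {40, 42}, {h, i} × {40, 41, 42}, {g, h, i} × {40, 41, 42}}; |τ_{X×Y}| = 40.

Enumerate products U × V with U ∈ τ_X, V ∈ τ_Y (deduplicated):
  ∅ × ∅ = {} (∅)
  {h} × {42} = {(h,42)}
  {i} × {42} = {(i,42)}
  {g, h} × {42} = {(g,42), (h,42)}
  {h} × {40, 42} = {(h,40), (h,42)}
  {h, i} × {42} = {(h,42), (i,42)}
  {i} × {40, 42} = {(i,40), (i,42)}
  {g, h, i} × {42} = {(g,42), (h,42), (i,42)}
  {h} × {40, 41, 42} = {(h,40), (h,41), (h,42)}
  {i} × {40, 41, 42} = {(i,40), (i,41), (i,42)}
  {g, h} × {40, 42} = {(g,40), (g,42), (h,40), (h,42)}
  {h, i} × {40, 42} = {(h,40), (h,42), (i,40), (i,42)}
  {g, h} × {40, 41, 42} = {(g,40), (g,41), (g,42), (h,40), (h,41), (h,42)}
  {g, h, i} × {40, 42} = {(g,40), (g,42), (h,40), (h,42), (i,40), (i,42)}
  {h, i} × {40, 41, 42} = {(h,40), (h,41), (h,42), (i,40), (i,41), (i,42)}
  {g, h, i} × {40, 41, 42} = {(g,40), (g,41), (g,42), (h,40), (h,41), (h,42), (i,40), (i,41), (i,42)}
These 16 distinct sets form the basis B.
Close under arbitrary unions to get τ_{X×Y}; counting gives |τ_{X×Y}| = 40.


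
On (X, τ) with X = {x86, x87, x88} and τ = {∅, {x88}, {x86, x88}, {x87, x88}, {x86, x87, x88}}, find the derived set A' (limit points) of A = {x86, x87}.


A' = ∅

For each x ∈ X, list the open sets U ∈ τ with x ∈ U, then check whether U ∩ (A ∖ {x}) ≠ ∅ for every such U.
  x = x86: open {x86, x88} ∋ x has {x86, x88} ∩ (A ∖ {x86}) = ∅, so x is NOT a limit point.
  x = x87: open {x87, x88} ∋ x has {x87, x88} ∩ (A ∖ {x87}) = ∅, so x is NOT a limit point.
  x = x88: open {x88} ∋ x has {x88} ∩ (A ∖ {x88}) = ∅, so x is NOT a limit point.
Collecting: A' = ∅.


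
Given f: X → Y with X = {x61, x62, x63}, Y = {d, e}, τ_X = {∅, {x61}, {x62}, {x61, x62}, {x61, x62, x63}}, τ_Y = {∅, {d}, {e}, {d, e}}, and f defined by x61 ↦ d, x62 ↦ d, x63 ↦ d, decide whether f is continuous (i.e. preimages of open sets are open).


f IS continuous.

Compute f^{-1}(U) for each U ∈ τ_Y:
  U = ∅: f^{-1}(U) = ∅ ∈ τ_X ✓.
  U = {d}: f^{-1}(U) = {x61, x62, x63} ∈ τ_X ✓.
  U = {e}: f^{-1}(U) = ∅ ∈ τ_X ✓.
  U = {d, e}: f^{-1}(U) = {x61, x62, x63} ∈ τ_X ✓.
Every preimage lies in τ_X, so f IS continuous.


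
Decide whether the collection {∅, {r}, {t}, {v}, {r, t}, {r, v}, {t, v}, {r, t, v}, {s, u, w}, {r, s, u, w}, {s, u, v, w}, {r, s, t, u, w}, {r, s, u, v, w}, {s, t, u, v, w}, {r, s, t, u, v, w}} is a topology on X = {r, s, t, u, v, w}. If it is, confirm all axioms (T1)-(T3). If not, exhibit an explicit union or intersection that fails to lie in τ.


τ is NOT a topology on X.

Axiom (T1): ∅ ∈ τ? Yes; X ∈ τ? Yes.
Axiom (T2/T3): check pairwise unions and intersections of members of τ.
Counterexample for (T2): {t} ∪ {s, u, w} = {s, t, u, w} ∉ τ. Therefore τ is NOT a topology.


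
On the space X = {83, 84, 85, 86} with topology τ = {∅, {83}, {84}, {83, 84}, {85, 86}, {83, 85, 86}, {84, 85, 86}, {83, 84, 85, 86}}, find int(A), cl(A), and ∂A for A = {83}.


int(A) = {83}, cl(A) = {83}, ∂A = ∅.

Closed sets in (X, τ) are complements of opens:
  closed(X, τ) = {∅, {83}, {84}, {83, 84}, {85, 86}, {83, 85, 86}, {84, 85, 86}, {83, 84, 85, 86}}.
int(A) = ⋃ {U ∈ τ : U ⊆ A}. Opens contained in A: ∅, {83}.
Taking the union of these: int(A) = {83}.
cl(A) = ⋂ {C closed : A ⊆ C}. Closed sets containing A: {83}, {83, 84}, {83, 85, 86}, {83, 84, 85, 86}.
Intersecting these: cl(A) = {83}.
∂A = cl(A) ∖ int(A) = {83} ∖ {83} = ∅.


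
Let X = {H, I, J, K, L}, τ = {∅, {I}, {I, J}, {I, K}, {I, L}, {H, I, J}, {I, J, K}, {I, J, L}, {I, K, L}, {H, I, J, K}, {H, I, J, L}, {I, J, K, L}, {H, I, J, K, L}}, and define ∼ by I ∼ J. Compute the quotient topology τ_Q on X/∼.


X/∼ = {[H], [I=J], [K], [L]}; |τ_Q| = 9.

Equivalence classes: [H], [I=J], [K], [L].
Quotient map π: X → X/∼ sends H ↦ [H], I ↦ [I=J], J ↦ [I=J], K ↦ [K], L ↦ [L].
For each subset V ⊆ X/∼, compute π^{-1}(V) ⊆ X and check whether π^{-1}(V) ∈ τ. V is open in τ_Q iff π^{-1}(V) ∈ τ.
  V = {}: π^{-1}(V) = ∅ ∈ τ ✓.
  V = {[H]}: π^{-1}(V) = {H} ∉ τ ✗.
  V = {[I=J]}: π^{-1}(V) = {I, J} ∈ τ ✓.
  V = {[H], [I=J]}: π^{-1}(V) = {H, I, J} ∈ τ ✓.
  V = {[K]}: π^{-1}(V) = {K} ∉ τ ✗.
  V = {[H], [K]}: π^{-1}(V) = {H, K} ∉ τ ✗.
  V = {[I=J], [K]}: π^{-1}(V) = {I, J, K} ∈ τ ✓.
  V = {[H], [I=J], [K]}: π^{-1}(V) = {H, I, J, K} ∈ τ ✓.
  V = {[L]}: π^{-1}(V) = {L} ∉ τ ✗.
  V = {[H], [L]}: π^{-1}(V) = {H, L} ∉ τ ✗.
  V = {[I=J], [L]}: π^{-1}(V) = {I, J, L} ∈ τ ✓.
  V = {[H], [I=J], [L]}: π^{-1}(V) = {H, I, J, L} ∈ τ ✓.
  V = {[K], [L]}: π^{-1}(V) = {K, L} ∉ τ ✗.
  V = {[H], [K], [L]}: π^{-1}(V) = {H, K, L} ∉ τ ✗.
  V = {[I=J], [K], [L]}: π^{-1}(V) = {I, J, K, L} ∈ τ ✓.
  V = {[H], [I=J], [K], [L]}: π^{-1}(V) = {H, I, J, K, L} ∈ τ ✓.
Open sets in the quotient: τ_Q = {{}, {[I=J]}, {[H], [I=J]}, {[I=J], [K]}, {[H], [I=J], [K]}, {[I=J], [L]}, {[H], [I=J], [L]}, {[I=J], [K], [L]}, {[H], [I=J], [K], [L]}} (9 elements).


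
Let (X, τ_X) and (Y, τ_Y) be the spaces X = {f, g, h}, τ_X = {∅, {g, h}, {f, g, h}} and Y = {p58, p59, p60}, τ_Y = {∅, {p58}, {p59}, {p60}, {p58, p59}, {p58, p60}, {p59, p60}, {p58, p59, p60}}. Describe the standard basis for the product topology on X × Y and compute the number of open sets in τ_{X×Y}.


Basis B = {∅ × ∅, {g, h} × {p58}, {g, h} × {p59}, {g, h} × {p60}, {f, g, h} × {p58}, {f, g, h} × {p59}, {f, g, h} × {p60}, {g, h} × {p58, p59}, {g, h} × {p58, p60}, {g, h} × {p59, p60}, {f, g, h} × {p58, p59}, {f, g, h} × {p58, p60}, {f, g, h} × {p59, p60}, {g, h} × {p58, p59, p60}, {f, g, h} × {p58, p59, p60}}; |τ_{X×Y}| = 27.

Enumerate products U × V with U ∈ τ_X, V ∈ τ_Y (deduplicated):
  ∅ × ∅ = {} (∅)
  {g, h} × {p58} = {(g,p58), (h,p58)}
  {g, h} × {p59} = {(g,p59), (h,p59)}
  {g, h} × {p60} = {(g,p60), (h,p60)}
  {f, g, h} × {p58} = {(f,p58), (g,p58), (h,p58)}
  {f, g, h} × {p59} = {(f,p59), (g,p59), (h,p59)}
  {f, g, h} × {p60} = {(f,p60), (g,p60), (h,p60)}
  {g, h} × {p58, p59} = {(g,p58), (g,p59), (h,p58), (h,p59)}
  {g, h} × {p58, p60} = {(g,p58), (g,p60), (h,p58), (h,p60)}
  {g, h} × {p59, p60} = {(g,p59), (g,p60), (h,p59), (h,p60)}
  {f, g, h} × {p58, p59} = {(f,p58), (f,p59), (g,p58), (g,p59), (h,p58), (h,p59)}
  {f, g, h} × {p58, p60} = {(f,p58), (f,p60), (g,p58), (g,p60), (h,p58), (h,p60)}
  {f, g, h} × {p59, p60} = {(f,p59), (f,p60), (g,p59), (g,p60), (h,p59), (h,p60)}
  {g, h} × {p58, p59, p60} = {(g,p58), (g,p59), (g,p60), (h,p58), (h,p59), (h,p60)}
  {f, g, h} × {p58, p59, p60} = {(f,p58), (f,p59), (f,p60), (g,p58), (g,p59), (g,p60), (h,p58), (h,p59), (h,p60)}
These 15 distinct sets form the basis B.
Close under arbitrary unions to get τ_{X×Y}; counting gives |τ_{X×Y}| = 27.


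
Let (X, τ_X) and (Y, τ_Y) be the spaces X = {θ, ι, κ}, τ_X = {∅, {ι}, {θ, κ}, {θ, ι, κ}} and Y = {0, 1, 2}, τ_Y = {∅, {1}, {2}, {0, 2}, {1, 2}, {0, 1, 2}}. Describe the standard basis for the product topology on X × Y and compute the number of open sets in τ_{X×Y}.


Basis B = {∅ × ∅, {ι} × {1}, {ι} × {2}, {θ, κ} × {1}, {θ, κ} × {2}, {ι} × {0, 2}, {ι} × {1, 2}, {θ, ι, κ} × {1}, {θ, ι, κ} × {2}, {ι} × {0, 1, 2}, {θ, κ} × {0, 2}, {θ, κ} × {1, 2}, {θ, κ} × {0, 1, 2}, {θ, ι, κ} × {0, 2}, {θ, ι, κ} × {1, 2}, {θ, ι, κ} × {0, 1, 2}}; |τ_{X×Y}| = 36.

Enumerate products U × V with U ∈ τ_X, V ∈ τ_Y (deduplicated):
  ∅ × ∅ = {} (∅)
  {ι} × {1} = {(ι,1)}
  {ι} × {2} = {(ι,2)}
  {θ, κ} × {1} = {(θ,1), (κ,1)}
  {θ, κ} × {2} = {(θ,2), (κ,2)}
  {ι} × {0, 2} = {(ι,0), (ι,2)}
  {ι} × {1, 2} = {(ι,1), (ι,2)}
  {θ, ι, κ} × {1} = {(θ,1), (ι,1), (κ,1)}
  {θ, ι, κ} × {2} = {(θ,2), (ι,2), (κ,2)}
  {ι} × {0, 1, 2} = {(ι,0), (ι,1), (ι,2)}
  {θ, κ} × {0, 2} = {(θ,0), (θ,2), (κ,0), (κ,2)}
  {θ, κ} × {1, 2} = {(θ,1), (θ,2), (κ,1), (κ,2)}
  {θ, κ} × {0, 1, 2} = {(θ,0), (θ,1), (θ,2), (κ,0), (κ,1), (κ,2)}
  {θ, ι, κ} × {0, 2} = {(θ,0), (θ,2), (ι,0), (ι,2), (κ,0), (κ,2)}
  {θ, ι, κ} × {1, 2} = {(θ,1), (θ,2), (ι,1), (ι,2), (κ,1), (κ,2)}
  {θ, ι, κ} × {0, 1, 2} = {(θ,0), (θ,1), (θ,2), (ι,0), (ι,1), (ι,2), (κ,0), (κ,1), (κ,2)}
These 16 distinct sets form the basis B.
Close under arbitrary unions to get τ_{X×Y}; counting gives |τ_{X×Y}| = 36.


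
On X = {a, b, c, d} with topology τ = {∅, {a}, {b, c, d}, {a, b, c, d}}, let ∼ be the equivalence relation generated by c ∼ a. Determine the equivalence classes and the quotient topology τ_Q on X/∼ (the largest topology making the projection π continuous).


X/∼ = {[a=c], [b], [d]}; |τ_Q| = 2.

Equivalence classes: [a=c], [b], [d].
Quotient map π: X → X/∼ sends a ↦ [a=c], b ↦ [b], c ↦ [a=c], d ↦ [d].
For each subset V ⊆ X/∼, compute π^{-1}(V) ⊆ X and check whether π^{-1}(V) ∈ τ. V is open in τ_Q iff π^{-1}(V) ∈ τ.
  V = {}: π^{-1}(V) = ∅ ∈ τ ✓.
  V = {[a=c]}: π^{-1}(V) = {a, c} ∉ τ ✗.
  V = {[b]}: π^{-1}(V) = {b} ∉ τ ✗.
  V = {[a=c], [b]}: π^{-1}(V) = {a, b, c} ∉ τ ✗.
  V = {[d]}: π^{-1}(V) = {d} ∉ τ ✗.
  V = {[a=c], [d]}: π^{-1}(V) = {a, c, d} ∉ τ ✗.
  V = {[b], [d]}: π^{-1}(V) = {b, d} ∉ τ ✗.
  V = {[a=c], [b], [d]}: π^{-1}(V) = {a, b, c, d} ∈ τ ✓.
Open sets in the quotient: τ_Q = {{}, {[a=c], [b], [d]}} (2 elements).


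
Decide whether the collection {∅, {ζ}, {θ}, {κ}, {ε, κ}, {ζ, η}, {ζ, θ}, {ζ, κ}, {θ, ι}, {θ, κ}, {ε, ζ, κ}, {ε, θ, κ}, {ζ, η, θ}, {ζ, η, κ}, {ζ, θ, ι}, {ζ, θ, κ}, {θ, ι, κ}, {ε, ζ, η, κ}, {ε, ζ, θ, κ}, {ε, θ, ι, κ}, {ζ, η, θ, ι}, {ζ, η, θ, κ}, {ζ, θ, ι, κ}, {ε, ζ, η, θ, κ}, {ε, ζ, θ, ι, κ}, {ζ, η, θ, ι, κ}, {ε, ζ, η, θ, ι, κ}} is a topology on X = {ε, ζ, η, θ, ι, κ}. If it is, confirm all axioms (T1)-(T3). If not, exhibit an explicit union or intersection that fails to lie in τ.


τ IS a topology on X.

Axiom (T1): ∅ ∈ τ? Yes; X ∈ τ? Yes.
Axiom (T2/T3): check pairwise unions and intersections of members of τ.
All pairwise intersections and unions checked — each lies in τ. Therefore τ satisfies (T1), (T2), (T3): it IS a topology on X.


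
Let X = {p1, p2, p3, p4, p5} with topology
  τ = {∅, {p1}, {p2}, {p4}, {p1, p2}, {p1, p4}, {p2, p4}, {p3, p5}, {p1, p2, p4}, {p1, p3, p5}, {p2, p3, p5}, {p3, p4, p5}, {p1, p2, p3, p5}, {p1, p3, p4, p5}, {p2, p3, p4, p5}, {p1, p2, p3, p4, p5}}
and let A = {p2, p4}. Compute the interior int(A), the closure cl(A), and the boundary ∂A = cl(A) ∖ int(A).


int(A) = {p2, p4}, cl(A) = {p2, p4}, ∂A = ∅.

Closed sets in (X, τ) are complements of opens:
  closed(X, τ) = {∅, {p1}, {p2}, {p4}, {p1, p2}, {p1, p4}, {p2, p4}, {p3, p5}, {p1, p2, p4}, {p1, p3, p5}, {p2, p3, p5}, {p3, p4, p5}, {p1, p2, p3, p5}, {p1, p3, p4, p5}, {p2, p3, p4, p5}, {p1, p2, p3, p4, p5}}.
int(A) = ⋃ {U ∈ τ : U ⊆ A}. Opens contained in A: ∅, {p2}, {p4}, {p2, p4}.
Taking the union of these: int(A) = {p2, p4}.
cl(A) = ⋂ {C closed : A ⊆ C}. Closed sets containing A: {p2, p4}, {p1, p2, p4}, {p2, p3, p4, p5}, {p1, p2, p3, p4, p5}.
Intersecting these: cl(A) = {p2, p4}.
∂A = cl(A) ∖ int(A) = {p2, p4} ∖ {p2, p4} = ∅.


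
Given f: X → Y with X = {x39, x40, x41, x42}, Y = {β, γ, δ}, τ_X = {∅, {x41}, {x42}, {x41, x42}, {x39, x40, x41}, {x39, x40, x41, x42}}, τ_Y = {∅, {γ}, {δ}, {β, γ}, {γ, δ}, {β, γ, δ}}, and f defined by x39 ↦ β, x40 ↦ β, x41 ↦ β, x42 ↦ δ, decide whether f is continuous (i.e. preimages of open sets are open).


f IS continuous.

Compute f^{-1}(U) for each U ∈ τ_Y:
  U = ∅: f^{-1}(U) = ∅ ∈ τ_X ✓.
  U = {γ}: f^{-1}(U) = ∅ ∈ τ_X ✓.
  U = {δ}: f^{-1}(U) = {x42} ∈ τ_X ✓.
  U = {β, γ}: f^{-1}(U) = {x39, x40, x41} ∈ τ_X ✓.
  U = {γ, δ}: f^{-1}(U) = {x42} ∈ τ_X ✓.
  U = {β, γ, δ}: f^{-1}(U) = {x39, x40, x41, x42} ∈ τ_X ✓.
Every preimage lies in τ_X, so f IS continuous.


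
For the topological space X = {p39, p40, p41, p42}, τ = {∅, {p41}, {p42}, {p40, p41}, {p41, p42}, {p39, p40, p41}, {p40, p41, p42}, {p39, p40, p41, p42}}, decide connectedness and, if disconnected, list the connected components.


(X, τ) is disconnected; components = [{p42}, {p39, p40, p41}].

Find clopen sets (U ∈ τ with X ∖ U ∈ τ):
  U = ∅, X ∖ U = {p39, p40, p41, p42} — both open, so U is clopen.
  U = {p42}, X ∖ U = {p39, p40, p41} — both open, so U is clopen.
  U = {p39, p40, p41}, X ∖ U = {p42} — both open, so U is clopen.
  U = {p39, p40, p41, p42}, X ∖ U = ∅ — both open, so U is clopen.
Nontrivial clopen(s) exist: e.g. {p42}. So (X, τ) is disconnected.
Compute connected components by grouping points that agree on all clopens:
  component: {p42}
  component: {p39, p40, p41}


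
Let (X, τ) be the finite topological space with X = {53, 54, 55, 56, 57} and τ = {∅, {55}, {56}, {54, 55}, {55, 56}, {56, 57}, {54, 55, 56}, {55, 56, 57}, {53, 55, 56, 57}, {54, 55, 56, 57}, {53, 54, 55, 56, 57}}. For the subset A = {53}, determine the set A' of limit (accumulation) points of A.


A' = ∅

For each x ∈ X, list the open sets U ∈ τ with x ∈ U, then check whether U ∩ (A ∖ {x}) ≠ ∅ for every such U.
  x = 53: open {53, 55, 56, 57} ∋ x has {53, 55, 56, 57} ∩ (A ∖ {53}) = ∅, so x is NOT a limit point.
  x = 54: open {54, 55} ∋ x has {54, 55} ∩ (A ∖ {54}) = ∅, so x is NOT a limit point.
  x = 55: open {55} ∋ x has {55} ∩ (A ∖ {55}) = ∅, so x is NOT a limit point.
  x = 56: open {56} ∋ x has {56} ∩ (A ∖ {56}) = ∅, so x is NOT a limit point.
  x = 57: open {56, 57} ∋ x has {56, 57} ∩ (A ∖ {57}) = ∅, so x is NOT a limit point.
Collecting: A' = ∅.


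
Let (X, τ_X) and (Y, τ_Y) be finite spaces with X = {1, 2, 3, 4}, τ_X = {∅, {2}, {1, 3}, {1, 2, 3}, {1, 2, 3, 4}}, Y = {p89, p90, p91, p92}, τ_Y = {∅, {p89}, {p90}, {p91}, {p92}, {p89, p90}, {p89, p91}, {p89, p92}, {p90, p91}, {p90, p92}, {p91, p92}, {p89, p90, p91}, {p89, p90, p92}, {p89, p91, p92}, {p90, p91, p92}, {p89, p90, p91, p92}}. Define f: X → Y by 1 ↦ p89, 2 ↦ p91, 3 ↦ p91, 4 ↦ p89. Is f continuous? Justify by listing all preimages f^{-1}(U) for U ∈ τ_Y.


f is NOT continuous.

Compute f^{-1}(U) for each U ∈ τ_Y:
  U = ∅: f^{-1}(U) = ∅ ∈ τ_X ✓.
  U = {p89}: f^{-1}(U) = {1, 4} ∉ τ_X ✗.
  U = {p90}: f^{-1}(U) = ∅ ∈ τ_X ✓.
  U = {p91}: f^{-1}(U) = {2, 3} ∉ τ_X ✗.
  U = {p92}: f^{-1}(U) = ∅ ∈ τ_X ✓.
  U = {p89, p90}: f^{-1}(U) = {1, 4} ∉ τ_X ✗.
  U = {p89, p91}: f^{-1}(U) = {1, 2, 3, 4} ∈ τ_X ✓.
  U = {p89, p92}: f^{-1}(U) = {1, 4} ∉ τ_X ✗.
  U = {p90, p91}: f^{-1}(U) = {2, 3} ∉ τ_X ✗.
  U = {p90, p92}: f^{-1}(U) = ∅ ∈ τ_X ✓.
  U = {p91, p92}: f^{-1}(U) = {2, 3} ∉ τ_X ✗.
  U = {p89, p90, p91}: f^{-1}(U) = {1, 2, 3, 4} ∈ τ_X ✓.
  U = {p89, p90, p92}: f^{-1}(U) = {1, 4} ∉ τ_X ✗.
  U = {p89, p91, p92}: f^{-1}(U) = {1, 2, 3, 4} ∈ τ_X ✓.
  U = {p90, p91, p92}: f^{-1}(U) = {2, 3} ∉ τ_X ✗.
  U = {p89, p90, p91, p92}: f^{-1}(U) = {1, 2, 3, 4} ∈ τ_X ✓.
Found U = {p89} with f^{-1}(U) = {1, 4} not in τ_X. Therefore f is NOT continuous.


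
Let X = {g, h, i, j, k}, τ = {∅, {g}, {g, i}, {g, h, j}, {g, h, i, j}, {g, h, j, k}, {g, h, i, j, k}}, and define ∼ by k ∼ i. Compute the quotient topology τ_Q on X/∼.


X/∼ = {[g], [h], [i=k], [j]}; |τ_Q| = 4.

Equivalence classes: [g], [h], [i=k], [j].
Quotient map π: X → X/∼ sends g ↦ [g], h ↦ [h], i ↦ [i=k], j ↦ [j], k ↦ [i=k].
For each subset V ⊆ X/∼, compute π^{-1}(V) ⊆ X and check whether π^{-1}(V) ∈ τ. V is open in τ_Q iff π^{-1}(V) ∈ τ.
  V = {}: π^{-1}(V) = ∅ ∈ τ ✓.
  V = {[g]}: π^{-1}(V) = {g} ∈ τ ✓.
  V = {[h]}: π^{-1}(V) = {h} ∉ τ ✗.
  V = {[g], [h]}: π^{-1}(V) = {g, h} ∉ τ ✗.
  V = {[i=k]}: π^{-1}(V) = {i, k} ∉ τ ✗.
  V = {[g], [i=k]}: π^{-1}(V) = {g, i, k} ∉ τ ✗.
  V = {[h], [i=k]}: π^{-1}(V) = {h, i, k} ∉ τ ✗.
  V = {[g], [h], [i=k]}: π^{-1}(V) = {g, h, i, k} ∉ τ ✗.
  V = {[j]}: π^{-1}(V) = {j} ∉ τ ✗.
  V = {[g], [j]}: π^{-1}(V) = {g, j} ∉ τ ✗.
  V = {[h], [j]}: π^{-1}(V) = {h, j} ∉ τ ✗.
  V = {[g], [h], [j]}: π^{-1}(V) = {g, h, j} ∈ τ ✓.
  V = {[i=k], [j]}: π^{-1}(V) = {i, j, k} ∉ τ ✗.
  V = {[g], [i=k], [j]}: π^{-1}(V) = {g, i, j, k} ∉ τ ✗.
  V = {[h], [i=k], [j]}: π^{-1}(V) = {h, i, j, k} ∉ τ ✗.
  V = {[g], [h], [i=k], [j]}: π^{-1}(V) = {g, h, i, j, k} ∈ τ ✓.
Open sets in the quotient: τ_Q = {{}, {[g]}, {[g], [h], [j]}, {[g], [h], [i=k], [j]}} (4 elements).


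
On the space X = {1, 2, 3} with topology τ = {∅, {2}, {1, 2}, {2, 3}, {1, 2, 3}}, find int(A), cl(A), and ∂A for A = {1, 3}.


int(A) = ∅, cl(A) = {1, 3}, ∂A = {1, 3}.

Closed sets in (X, τ) are complements of opens:
  closed(X, τ) = {∅, {1}, {3}, {1, 3}, {1, 2, 3}}.
int(A) = ⋃ {U ∈ τ : U ⊆ A}. Opens contained in A: ∅.
Taking the union of these: int(A) = ∅.
cl(A) = ⋂ {C closed : A ⊆ C}. Closed sets containing A: {1, 3}, {1, 2, 3}.
Intersecting these: cl(A) = {1, 3}.
∂A = cl(A) ∖ int(A) = {1, 3} ∖ ∅ = {1, 3}.


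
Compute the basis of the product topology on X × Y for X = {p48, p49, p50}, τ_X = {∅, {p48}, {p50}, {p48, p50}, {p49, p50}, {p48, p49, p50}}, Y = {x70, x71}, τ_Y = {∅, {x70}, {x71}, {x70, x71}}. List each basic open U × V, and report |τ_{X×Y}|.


Basis B = {∅ × ∅, {p48} × {x70}, {p48} × {x71}, {p50} × {x70}, {p50} × {x71}, {p48} × {x70, x71}, {p48, p50} × {x70}, {p48, p50} × {x71}, {p49, p50} × {x70}, {p49, p50} × {x71}, {p50} × {x70, x71}, {p48, p49, p50} × {x70}, {p48, p49, p50} × {x71}, {p48, p50} × {x70, x71}, {p49, p50} × {x70, x71}, {p48, p49, p50} × {x70, x71}}; |τ_{X×Y}| = 36.

Enumerate products U × V with U ∈ τ_X, V ∈ τ_Y (deduplicated):
  ∅ × ∅ = {} (∅)
  {p48} × {x70} = {(p48,x70)}
  {p48} × {x71} = {(p48,x71)}
  {p50} × {x70} = {(p50,x70)}
  {p50} × {x71} = {(p50,x71)}
  {p48} × {x70, x71} = {(p48,x70), (p48,x71)}
  {p48, p50} × {x70} = {(p48,x70), (p50,x70)}
  {p48, p50} × {x71} = {(p48,x71), (p50,x71)}
  {p49, p50} × {x70} = {(p49,x70), (p50,x70)}
  {p49, p50} × {x71} = {(p49,x71), (p50,x71)}
  {p50} × {x70, x71} = {(p50,x70), (p50,x71)}
  {p48, p49, p50} × {x70} = {(p48,x70), (p49,x70), (p50,x70)}
  {p48, p49, p50} × {x71} = {(p48,x71), (p49,x71), (p50,x71)}
  {p48, p50} × {x70, x71} = {(p48,x70), (p48,x71), (p50,x70), (p50,x71)}
  {p49, p50} × {x70, x71} = {(p49,x70), (p49,x71), (p50,x70), (p50,x71)}
  {p48, p49, p50} × {x70, x71} = {(p48,x70), (p48,x71), (p49,x70), (p49,x71), (p50,x70), (p50,x71)}
These 16 distinct sets form the basis B.
Close under arbitrary unions to get τ_{X×Y}; counting gives |τ_{X×Y}| = 36.


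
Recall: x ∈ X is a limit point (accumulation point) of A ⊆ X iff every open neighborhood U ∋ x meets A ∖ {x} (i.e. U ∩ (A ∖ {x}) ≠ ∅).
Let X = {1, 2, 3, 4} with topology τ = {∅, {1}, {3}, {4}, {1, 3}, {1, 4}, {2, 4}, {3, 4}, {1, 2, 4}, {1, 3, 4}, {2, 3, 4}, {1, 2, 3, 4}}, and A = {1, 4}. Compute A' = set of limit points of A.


A' = {2}

For each x ∈ X, list the open sets U ∈ τ with x ∈ U, then check whether U ∩ (A ∖ {x}) ≠ ∅ for every such U.
  x = 1: open {1} ∋ x has {1} ∩ (A ∖ {1}) = ∅, so x is NOT a limit point.
  x = 2: opens ∋ x are {2, 4}, {1, 2, 4}, {2, 3, 4}, {1, 2, 3, 4}; each meets A ∖ {2}, so x IS a limit point.
  x = 3: open {3} ∋ x has {3} ∩ (A ∖ {3}) = ∅, so x is NOT a limit point.
  x = 4: open {4} ∋ x has {4} ∩ (A ∖ {4}) = ∅, so x is NOT a limit point.
Collecting: A' = {2}.


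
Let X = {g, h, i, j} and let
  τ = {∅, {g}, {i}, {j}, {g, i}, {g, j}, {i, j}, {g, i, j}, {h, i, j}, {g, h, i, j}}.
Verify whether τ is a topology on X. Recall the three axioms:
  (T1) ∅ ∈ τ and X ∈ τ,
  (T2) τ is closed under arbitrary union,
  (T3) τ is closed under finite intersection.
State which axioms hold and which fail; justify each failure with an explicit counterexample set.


τ IS a topology on X.

Axiom (T1): ∅ ∈ τ? Yes; X ∈ τ? Yes.
Axiom (T2/T3): check pairwise unions and intersections of members of τ.
All pairwise intersections and unions checked — each lies in τ. Therefore τ satisfies (T1), (T2), (T3): it IS a topology on X.


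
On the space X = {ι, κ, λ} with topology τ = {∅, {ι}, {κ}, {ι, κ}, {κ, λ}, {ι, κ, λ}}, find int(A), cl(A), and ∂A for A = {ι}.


int(A) = {ι}, cl(A) = {ι}, ∂A = ∅.

Closed sets in (X, τ) are complements of opens:
  closed(X, τ) = {∅, {ι}, {λ}, {ι, λ}, {κ, λ}, {ι, κ, λ}}.
int(A) = ⋃ {U ∈ τ : U ⊆ A}. Opens contained in A: ∅, {ι}.
Taking the union of these: int(A) = {ι}.
cl(A) = ⋂ {C closed : A ⊆ C}. Closed sets containing A: {ι}, {ι, λ}, {ι, κ, λ}.
Intersecting these: cl(A) = {ι}.
∂A = cl(A) ∖ int(A) = {ι} ∖ {ι} = ∅.


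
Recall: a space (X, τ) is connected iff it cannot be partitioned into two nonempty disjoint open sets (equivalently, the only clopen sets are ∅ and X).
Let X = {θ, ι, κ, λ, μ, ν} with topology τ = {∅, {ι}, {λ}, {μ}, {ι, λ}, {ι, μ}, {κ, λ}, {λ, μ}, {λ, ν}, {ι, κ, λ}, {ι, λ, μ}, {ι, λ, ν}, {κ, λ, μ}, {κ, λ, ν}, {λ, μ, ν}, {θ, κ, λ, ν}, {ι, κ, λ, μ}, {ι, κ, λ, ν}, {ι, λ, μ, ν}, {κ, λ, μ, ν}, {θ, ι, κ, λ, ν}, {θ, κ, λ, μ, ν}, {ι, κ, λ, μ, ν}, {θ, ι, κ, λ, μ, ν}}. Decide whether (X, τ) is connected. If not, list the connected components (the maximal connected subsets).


(X, τ) is disconnected; components = [{ι}, {μ}, {θ, κ, λ, ν}].

Find clopen sets (U ∈ τ with X ∖ U ∈ τ):
  U = ∅, X ∖ U = {θ, ι, κ, λ, μ, ν} — both open, so U is clopen.
  U = {ι}, X ∖ U = {θ, κ, λ, μ, ν} — both open, so U is clopen.
  U = {μ}, X ∖ U = {θ, ι, κ, λ, ν} — both open, so U is clopen.
  U = {ι, μ}, X ∖ U = {θ, κ, λ, ν} — both open, so U is clopen.
  U = {θ, κ, λ, ν}, X ∖ U = {ι, μ} — both open, so U is clopen.
  U = {θ, ι, κ, λ, ν}, X ∖ U = {μ} — both open, so U is clopen.
  U = {θ, κ, λ, μ, ν}, X ∖ U = {ι} — both open, so U is clopen.
  U = {θ, ι, κ, λ, μ, ν}, X ∖ U = ∅ — both open, so U is clopen.
Nontrivial clopen(s) exist: e.g. {ι, μ}. So (X, τ) is disconnected.
Compute connected components by grouping points that agree on all clopens:
  component: {ι}
  component: {μ}
  component: {θ, κ, λ, ν}


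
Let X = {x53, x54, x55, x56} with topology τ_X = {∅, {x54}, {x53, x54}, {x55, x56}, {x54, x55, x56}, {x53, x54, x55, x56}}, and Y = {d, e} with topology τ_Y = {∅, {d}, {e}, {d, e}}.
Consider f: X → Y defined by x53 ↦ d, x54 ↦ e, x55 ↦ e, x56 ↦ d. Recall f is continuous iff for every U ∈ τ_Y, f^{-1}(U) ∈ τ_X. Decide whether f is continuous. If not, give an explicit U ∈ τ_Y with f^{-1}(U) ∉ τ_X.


f is NOT continuous.

Compute f^{-1}(U) for each U ∈ τ_Y:
  U = ∅: f^{-1}(U) = ∅ ∈ τ_X ✓.
  U = {d}: f^{-1}(U) = {x53, x56} ∉ τ_X ✗.
  U = {e}: f^{-1}(U) = {x54, x55} ∉ τ_X ✗.
  U = {d, e}: f^{-1}(U) = {x53, x54, x55, x56} ∈ τ_X ✓.
Found U = {d} with f^{-1}(U) = {x53, x56} not in τ_X. Therefore f is NOT continuous.


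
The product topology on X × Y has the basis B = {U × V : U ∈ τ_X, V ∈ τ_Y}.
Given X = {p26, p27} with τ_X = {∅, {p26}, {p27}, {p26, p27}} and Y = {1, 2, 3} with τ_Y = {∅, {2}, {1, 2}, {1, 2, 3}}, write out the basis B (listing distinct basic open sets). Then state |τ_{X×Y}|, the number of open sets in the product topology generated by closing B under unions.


Basis B = {∅ × ∅, {p26} × {2}, {p27} × {2}, {p26} × {1, 2}, {p26, p27} × {2}, {p27} × {1, 2}, {p26} × {1, 2, 3}, {p27} × {1, 2, 3}, {p26, p27} × {1, 2}, {p26, p27} × {1, 2, 3}}; |τ_{X×Y}| = 16.

Enumerate products U × V with U ∈ τ_X, V ∈ τ_Y (deduplicated):
  ∅ × ∅ = {} (∅)
  {p26} × {2} = {(p26,2)}
  {p27} × {2} = {(p27,2)}
  {p26} × {1, 2} = {(p26,1), (p26,2)}
  {p26, p27} × {2} = {(p26,2), (p27,2)}
  {p27} × {1, 2} = {(p27,1), (p27,2)}
  {p26} × {1, 2, 3} = {(p26,1), (p26,2), (p26,3)}
  {p27} × {1, 2, 3} = {(p27,1), (p27,2), (p27,3)}
  {p26, p27} × {1, 2} = {(p26,1), (p26,2), (p27,1), (p27,2)}
  {p26, p27} × {1, 2, 3} = {(p26,1), (p26,2), (p26,3), (p27,1), (p27,2), (p27,3)}
These 10 distinct sets form the basis B.
Close under arbitrary unions to get τ_{X×Y}; counting gives |τ_{X×Y}| = 16.


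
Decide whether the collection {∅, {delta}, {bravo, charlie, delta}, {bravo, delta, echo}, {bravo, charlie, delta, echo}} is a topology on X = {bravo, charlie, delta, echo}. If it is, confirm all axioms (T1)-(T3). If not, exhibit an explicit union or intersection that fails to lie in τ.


τ is NOT a topology on X.

Axiom (T1): ∅ ∈ τ? Yes; X ∈ τ? Yes.
Axiom (T2/T3): check pairwise unions and intersections of members of τ.
Counterexample for (T3): {bravo, charlie, delta} ∩ {bravo, delta, echo} = {bravo, delta} ∉ τ. Therefore τ is NOT a topology.


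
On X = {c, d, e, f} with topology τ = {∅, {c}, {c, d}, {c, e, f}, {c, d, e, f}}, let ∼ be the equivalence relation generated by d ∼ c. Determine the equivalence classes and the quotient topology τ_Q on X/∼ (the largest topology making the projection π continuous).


X/∼ = {[c=d], [e], [f]}; |τ_Q| = 3.

Equivalence classes: [c=d], [e], [f].
Quotient map π: X → X/∼ sends c ↦ [c=d], d ↦ [c=d], e ↦ [e], f ↦ [f].
For each subset V ⊆ X/∼, compute π^{-1}(V) ⊆ X and check whether π^{-1}(V) ∈ τ. V is open in τ_Q iff π^{-1}(V) ∈ τ.
  V = {}: π^{-1}(V) = ∅ ∈ τ ✓.
  V = {[c=d]}: π^{-1}(V) = {c, d} ∈ τ ✓.
  V = {[e]}: π^{-1}(V) = {e} ∉ τ ✗.
  V = {[c=d], [e]}: π^{-1}(V) = {c, d, e} ∉ τ ✗.
  V = {[f]}: π^{-1}(V) = {f} ∉ τ ✗.
  V = {[c=d], [f]}: π^{-1}(V) = {c, d, f} ∉ τ ✗.
  V = {[e], [f]}: π^{-1}(V) = {e, f} ∉ τ ✗.
  V = {[c=d], [e], [f]}: π^{-1}(V) = {c, d, e, f} ∈ τ ✓.
Open sets in the quotient: τ_Q = {{}, {[c=d]}, {[c=d], [e], [f]}} (3 elements).


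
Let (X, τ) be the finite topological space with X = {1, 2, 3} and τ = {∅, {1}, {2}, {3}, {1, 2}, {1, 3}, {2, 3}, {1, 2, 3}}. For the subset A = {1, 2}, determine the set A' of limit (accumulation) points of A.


A' = ∅

For each x ∈ X, list the open sets U ∈ τ with x ∈ U, then check whether U ∩ (A ∖ {x}) ≠ ∅ for every such U.
  x = 1: open {1} ∋ x has {1} ∩ (A ∖ {1}) = ∅, so x is NOT a limit point.
  x = 2: open {2} ∋ x has {2} ∩ (A ∖ {2}) = ∅, so x is NOT a limit point.
  x = 3: open {3} ∋ x has {3} ∩ (A ∖ {3}) = ∅, so x is NOT a limit point.
Collecting: A' = ∅.


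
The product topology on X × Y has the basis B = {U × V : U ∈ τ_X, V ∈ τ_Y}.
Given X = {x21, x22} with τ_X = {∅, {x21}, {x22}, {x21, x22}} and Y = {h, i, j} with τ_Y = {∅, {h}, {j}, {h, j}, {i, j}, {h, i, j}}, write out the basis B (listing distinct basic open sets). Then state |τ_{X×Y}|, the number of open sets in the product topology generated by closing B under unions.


Basis B = {∅ × ∅, {x21} × {h}, {x21} × {j}, {x22} × {h}, {x22} × {j}, {x21} × {h, j}, {x21, x22} × {h}, {x21} × {i, j}, {x21, x22} × {j}, {x22} × {h, j}, {x22} × {i, j}, {x21} × {h, i, j}, {x22} × {h, i, j}, {x21, x22} × {h, j}, {x21, x22} × {i, j}, {x21, x22} × {h, i, j}}; |τ_{X×Y}| = 36.

Enumerate products U × V with U ∈ τ_X, V ∈ τ_Y (deduplicated):
  ∅ × ∅ = {} (∅)
  {x21} × {h} = {(x21,h)}
  {x21} × {j} = {(x21,j)}
  {x22} × {h} = {(x22,h)}
  {x22} × {j} = {(x22,j)}
  {x21} × {h, j} = {(x21,h), (x21,j)}
  {x21, x22} × {h} = {(x21,h), (x22,h)}
  {x21} × {i, j} = {(x21,i), (x21,j)}
  {x21, x22} × {j} = {(x21,j), (x22,j)}
  {x22} × {h, j} = {(x22,h), (x22,j)}
  {x22} × {i, j} = {(x22,i), (x22,j)}
  {x21} × {h, i, j} = {(x21,h), (x21,i), (x21,j)}
  {x22} × {h, i, j} = {(x22,h), (x22,i), (x22,j)}
  {x21, x22} × {h, j} = {(x21,h), (x21,j), (x22,h), (x22,j)}
  {x21, x22} × {i, j} = {(x21,i), (x21,j), (x22,i), (x22,j)}
  {x21, x22} × {h, i, j} = {(x21,h), (x21,i), (x21,j), (x22,h), (x22,i), (x22,j)}
These 16 distinct sets form the basis B.
Close under arbitrary unions to get τ_{X×Y}; counting gives |τ_{X×Y}| = 36.


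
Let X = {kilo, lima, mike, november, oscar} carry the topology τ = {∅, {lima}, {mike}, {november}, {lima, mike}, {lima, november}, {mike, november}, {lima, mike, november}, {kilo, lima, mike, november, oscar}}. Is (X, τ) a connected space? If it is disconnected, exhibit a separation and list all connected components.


(X, τ) is connected.

Find clopen sets (U ∈ τ with X ∖ U ∈ τ):
  U = ∅, X ∖ U = {kilo, lima, mike, november, oscar} — both open, so U is clopen.
  U = {kilo, lima, mike, november, oscar}, X ∖ U = ∅ — both open, so U is clopen.
Only trivial clopens (∅ and X) exist, so (X, τ) is connected.
Compute connected components by grouping points that agree on all clopens:
  component: {kilo, lima, mike, november, oscar}


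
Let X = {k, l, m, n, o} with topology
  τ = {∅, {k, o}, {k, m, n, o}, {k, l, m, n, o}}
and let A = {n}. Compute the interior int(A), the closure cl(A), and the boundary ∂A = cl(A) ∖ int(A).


int(A) = ∅, cl(A) = {l, m, n}, ∂A = {l, m, n}.

Closed sets in (X, τ) are complements of opens:
  closed(X, τ) = {∅, {l}, {l, m, n}, {k, l, m, n, o}}.
int(A) = ⋃ {U ∈ τ : U ⊆ A}. Opens contained in A: ∅.
Taking the union of these: int(A) = ∅.
cl(A) = ⋂ {C closed : A ⊆ C}. Closed sets containing A: {l, m, n}, {k, l, m, n, o}.
Intersecting these: cl(A) = {l, m, n}.
∂A = cl(A) ∖ int(A) = {l, m, n} ∖ ∅ = {l, m, n}.


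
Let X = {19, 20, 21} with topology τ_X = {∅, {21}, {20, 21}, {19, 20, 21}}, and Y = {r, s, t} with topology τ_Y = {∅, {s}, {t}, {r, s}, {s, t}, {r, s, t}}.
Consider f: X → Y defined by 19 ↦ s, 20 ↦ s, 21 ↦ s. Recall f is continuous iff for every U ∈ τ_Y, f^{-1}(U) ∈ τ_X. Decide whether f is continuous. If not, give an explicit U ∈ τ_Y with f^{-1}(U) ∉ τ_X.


f IS continuous.

Compute f^{-1}(U) for each U ∈ τ_Y:
  U = ∅: f^{-1}(U) = ∅ ∈ τ_X ✓.
  U = {s}: f^{-1}(U) = {19, 20, 21} ∈ τ_X ✓.
  U = {t}: f^{-1}(U) = ∅ ∈ τ_X ✓.
  U = {r, s}: f^{-1}(U) = {19, 20, 21} ∈ τ_X ✓.
  U = {s, t}: f^{-1}(U) = {19, 20, 21} ∈ τ_X ✓.
  U = {r, s, t}: f^{-1}(U) = {19, 20, 21} ∈ τ_X ✓.
Every preimage lies in τ_X, so f IS continuous.


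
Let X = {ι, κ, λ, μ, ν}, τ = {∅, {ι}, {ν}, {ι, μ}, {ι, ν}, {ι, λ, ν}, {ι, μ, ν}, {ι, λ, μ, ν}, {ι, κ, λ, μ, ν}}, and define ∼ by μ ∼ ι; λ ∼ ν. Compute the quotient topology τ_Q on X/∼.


X/∼ = {[ι=μ], [κ], [λ=ν]}; |τ_Q| = 4.

Equivalence classes: [ι=μ], [κ], [λ=ν].
Quotient map π: X → X/∼ sends ι ↦ [ι=μ], κ ↦ [κ], λ ↦ [λ=ν], μ ↦ [ι=μ], ν ↦ [λ=ν].
For each subset V ⊆ X/∼, compute π^{-1}(V) ⊆ X and check whether π^{-1}(V) ∈ τ. V is open in τ_Q iff π^{-1}(V) ∈ τ.
  V = {}: π^{-1}(V) = ∅ ∈ τ ✓.
  V = {[ι=μ]}: π^{-1}(V) = {ι, μ} ∈ τ ✓.
  V = {[κ]}: π^{-1}(V) = {κ} ∉ τ ✗.
  V = {[ι=μ], [κ]}: π^{-1}(V) = {ι, κ, μ} ∉ τ ✗.
  V = {[λ=ν]}: π^{-1}(V) = {λ, ν} ∉ τ ✗.
  V = {[ι=μ], [λ=ν]}: π^{-1}(V) = {ι, λ, μ, ν} ∈ τ ✓.
  V = {[κ], [λ=ν]}: π^{-1}(V) = {κ, λ, ν} ∉ τ ✗.
  V = {[ι=μ], [κ], [λ=ν]}: π^{-1}(V) = {ι, κ, λ, μ, ν} ∈ τ ✓.
Open sets in the quotient: τ_Q = {{}, {[ι=μ]}, {[ι=μ], [λ=ν]}, {[ι=μ], [κ], [λ=ν]}} (4 elements).


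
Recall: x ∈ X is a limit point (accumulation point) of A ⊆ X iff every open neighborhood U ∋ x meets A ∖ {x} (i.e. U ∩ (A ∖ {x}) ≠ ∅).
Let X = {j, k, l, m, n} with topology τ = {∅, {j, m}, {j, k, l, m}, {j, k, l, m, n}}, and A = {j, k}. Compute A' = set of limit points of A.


A' = {k, l, m, n}

For each x ∈ X, list the open sets U ∈ τ with x ∈ U, then check whether U ∩ (A ∖ {x}) ≠ ∅ for every such U.
  x = j: open {j, m} ∋ x has {j, m} ∩ (A ∖ {j}) = ∅, so x is NOT a limit point.
  x = k: opens ∋ x are {j, k, l, m}, {j, k, l, m, n}; each meets A ∖ {k}, so x IS a limit point.
  x = l: opens ∋ x are {j, k, l, m}, {j, k, l, m, n}; each meets A ∖ {l}, so x IS a limit point.
  x = m: opens ∋ x are {j, m}, {j, k, l, m}, {j, k, l, m, n}; each meets A ∖ {m}, so x IS a limit point.
  x = n: opens ∋ x are {j, k, l, m, n}; each meets A ∖ {n}, so x IS a limit point.
Collecting: A' = {k, l, m, n}.


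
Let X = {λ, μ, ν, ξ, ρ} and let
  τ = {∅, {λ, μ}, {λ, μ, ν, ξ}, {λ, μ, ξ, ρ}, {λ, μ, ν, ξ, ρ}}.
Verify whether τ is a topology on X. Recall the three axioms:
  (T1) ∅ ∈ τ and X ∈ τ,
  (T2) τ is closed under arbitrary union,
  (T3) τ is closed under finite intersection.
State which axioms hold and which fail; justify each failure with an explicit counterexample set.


τ is NOT a topology on X.

Axiom (T1): ∅ ∈ τ? Yes; X ∈ τ? Yes.
Axiom (T2/T3): check pairwise unions and intersections of members of τ.
Counterexample for (T3): {λ, μ, ν, ξ} ∩ {λ, μ, ξ, ρ} = {λ, μ, ξ} ∉ τ. Therefore τ is NOT a topology.


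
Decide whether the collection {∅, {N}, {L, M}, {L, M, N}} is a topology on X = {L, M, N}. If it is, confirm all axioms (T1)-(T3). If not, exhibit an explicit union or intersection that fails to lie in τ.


τ IS a topology on X.

Axiom (T1): ∅ ∈ τ? Yes; X ∈ τ? Yes.
Axiom (T2/T3): check pairwise unions and intersections of members of τ.
All pairwise intersections and unions checked — each lies in τ. Therefore τ satisfies (T1), (T2), (T3): it IS a topology on X.


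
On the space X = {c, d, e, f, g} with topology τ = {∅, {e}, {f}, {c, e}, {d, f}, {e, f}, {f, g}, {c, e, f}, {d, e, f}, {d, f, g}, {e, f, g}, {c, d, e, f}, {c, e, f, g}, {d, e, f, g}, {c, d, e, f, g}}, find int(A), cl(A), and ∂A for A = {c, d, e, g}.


int(A) = {c, e}, cl(A) = {c, d, e, g}, ∂A = {d, g}.

Closed sets in (X, τ) are complements of opens:
  closed(X, τ) = {∅, {c}, {d}, {g}, {c, d}, {c, e}, {c, g}, {d, g}, {c, d, e}, {c, d, g}, {c, e, g}, {d, f, g}, {c, d, e, g}, {c, d, f, g}, {c, d, e, f, g}}.
int(A) = ⋃ {U ∈ τ : U ⊆ A}. Opens contained in A: ∅, {e}, {c, e}.
Taking the union of these: int(A) = {c, e}.
cl(A) = ⋂ {C closed : A ⊆ C}. Closed sets containing A: {c, d, e, g}, {c, d, e, f, g}.
Intersecting these: cl(A) = {c, d, e, g}.
∂A = cl(A) ∖ int(A) = {c, d, e, g} ∖ {c, e} = {d, g}.


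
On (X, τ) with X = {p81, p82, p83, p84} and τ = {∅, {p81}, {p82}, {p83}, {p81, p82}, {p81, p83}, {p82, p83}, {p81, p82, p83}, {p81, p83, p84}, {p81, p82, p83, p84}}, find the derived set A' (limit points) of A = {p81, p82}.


A' = {p84}

For each x ∈ X, list the open sets U ∈ τ with x ∈ U, then check whether U ∩ (A ∖ {x}) ≠ ∅ for every such U.
  x = p81: open {p81} ∋ x has {p81} ∩ (A ∖ {p81}) = ∅, so x is NOT a limit point.
  x = p82: open {p82} ∋ x has {p82} ∩ (A ∖ {p82}) = ∅, so x is NOT a limit point.
  x = p83: open {p83} ∋ x has {p83} ∩ (A ∖ {p83}) = ∅, so x is NOT a limit point.
  x = p84: opens ∋ x are {p81, p83, p84}, {p81, p82, p83, p84}; each meets A ∖ {p84}, so x IS a limit point.
Collecting: A' = {p84}.


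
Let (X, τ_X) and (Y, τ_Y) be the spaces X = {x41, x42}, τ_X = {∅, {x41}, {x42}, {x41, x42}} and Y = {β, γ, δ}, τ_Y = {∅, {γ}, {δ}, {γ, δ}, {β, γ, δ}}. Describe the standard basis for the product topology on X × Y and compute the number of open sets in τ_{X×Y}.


Basis B = {∅ × ∅, {x41} × {γ}, {x41} × {δ}, {x42} × {γ}, {x42} × {δ}, {x41} × {γ, δ}, {x41, x42} × {γ}, {x41, x42} × {δ}, {x42} × {γ, δ}, {x41} × {β, γ, δ}, {x42} × {β, γ, δ}, {x41, x42} × {γ, δ}, {x41, x42} × {β, γ, δ}}; |τ_{X×Y}| = 25.

Enumerate products U × V with U ∈ τ_X, V ∈ τ_Y (deduplicated):
  ∅ × ∅ = {} (∅)
  {x41} × {γ} = {(x41,γ)}
  {x41} × {δ} = {(x41,δ)}
  {x42} × {γ} = {(x42,γ)}
  {x42} × {δ} = {(x42,δ)}
  {x41} × {γ, δ} = {(x41,γ), (x41,δ)}
  {x41, x42} × {γ} = {(x41,γ), (x42,γ)}
  {x41, x42} × {δ} = {(x41,δ), (x42,δ)}
  {x42} × {γ, δ} = {(x42,γ), (x42,δ)}
  {x41} × {β, γ, δ} = {(x41,β), (x41,γ), (x41,δ)}
  {x42} × {β, γ, δ} = {(x42,β), (x42,γ), (x42,δ)}
  {x41, x42} × {γ, δ} = {(x41,γ), (x41,δ), (x42,γ), (x42,δ)}
  {x41, x42} × {β, γ, δ} = {(x41,β), (x41,γ), (x41,δ), (x42,β), (x42,γ), (x42,δ)}
These 13 distinct sets form the basis B.
Close under arbitrary unions to get τ_{X×Y}; counting gives |τ_{X×Y}| = 25.
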